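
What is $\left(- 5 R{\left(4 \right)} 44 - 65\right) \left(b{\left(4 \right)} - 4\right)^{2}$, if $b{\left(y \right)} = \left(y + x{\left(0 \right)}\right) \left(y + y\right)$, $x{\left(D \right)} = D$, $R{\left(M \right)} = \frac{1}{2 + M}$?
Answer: $- \frac{239120}{3} \approx -79707.0$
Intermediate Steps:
$b{\left(y \right)} = 2 y^{2}$ ($b{\left(y \right)} = \left(y + 0\right) \left(y + y\right) = y 2 y = 2 y^{2}$)
$\left(- 5 R{\left(4 \right)} 44 - 65\right) \left(b{\left(4 \right)} - 4\right)^{2} = \left(- \frac{5}{2 + 4} \cdot 44 - 65\right) \left(2 \cdot 4^{2} - 4\right)^{2} = \left(- \frac{5}{6} \cdot 44 - 65\right) \left(2 \cdot 16 - 4\right)^{2} = \left(\left(-5\right) \frac{1}{6} \cdot 44 - 65\right) \left(32 - 4\right)^{2} = \left(\left(- \frac{5}{6}\right) 44 - 65\right) 28^{2} = \left(- \frac{110}{3} - 65\right) 784 = \left(- \frac{305}{3}\right) 784 = - \frac{239120}{3}$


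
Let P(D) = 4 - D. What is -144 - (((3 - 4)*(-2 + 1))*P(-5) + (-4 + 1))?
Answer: -150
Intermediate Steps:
-144 - (((3 - 4)*(-2 + 1))*P(-5) + (-4 + 1)) = -144 - (((3 - 4)*(-2 + 1))*(4 - 1*(-5)) + (-4 + 1)) = -144 - ((-1*(-1))*(4 + 5) - 3) = -144 - (1*9 - 3) = -144 - (9 - 3) = -144 - 1*6 = -144 - 6 = -150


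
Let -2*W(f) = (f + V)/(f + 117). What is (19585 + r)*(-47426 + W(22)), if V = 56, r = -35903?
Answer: 107572384454/139 ≈ 7.7390e+8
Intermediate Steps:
W(f) = -(56 + f)/(2*(117 + f)) (W(f) = -(f + 56)/(2*(f + 117)) = -(56 + f)/(2*(117 + f)))
(19585 + r)*(-47426 + W(22)) = (19585 - 35903)*(-47426 + (-56 - 1*22)/(2*(117 + 22))) = -16318*(-47426 + (1/2)*(-56 - 22)/139) = -16318*(-47426 + (1/2)*(1/139)*(-78)) = -16318*(-47426 - 39/139) = -16318*(-6592253/139) = 107572384454/139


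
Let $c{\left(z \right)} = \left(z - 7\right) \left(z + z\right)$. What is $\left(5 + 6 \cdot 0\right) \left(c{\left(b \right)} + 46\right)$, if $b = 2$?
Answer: $130$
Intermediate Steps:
$c{\left(z \right)} = 2 z \left(-7 + z\right)$ ($c{\left(z \right)} = \left(-7 + z\right) 2 z = 2 z \left(-7 + z\right)$)
$\left(5 + 6 \cdot 0\right) \left(c{\left(b \right)} + 46\right) = \left(5 + 6 \cdot 0\right) \left(2 \cdot 2 \left(-7 + 2\right) + 46\right) = \left(5 + 0\right) \left(2 \cdot 2 \left(-5\right) + 46\right) = 5 \left(-20 + 46\right) = 5 \cdot 26 = 130$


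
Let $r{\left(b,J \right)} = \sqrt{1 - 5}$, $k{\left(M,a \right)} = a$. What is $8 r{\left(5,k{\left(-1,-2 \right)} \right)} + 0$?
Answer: $16 i \approx 16.0 i$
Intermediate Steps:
$r{\left(b,J \right)} = 2 i$ ($r{\left(b,J \right)} = \sqrt{-4} = 2 i$)
$8 r{\left(5,k{\left(-1,-2 \right)} \right)} + 0 = 8 \cdot 2 i + 0 = 16 i + 0 = 16 i$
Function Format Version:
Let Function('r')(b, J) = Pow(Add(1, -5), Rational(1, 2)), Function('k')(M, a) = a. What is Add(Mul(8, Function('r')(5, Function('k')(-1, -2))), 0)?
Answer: Mul(16, I) ≈ Mul(16.000, I)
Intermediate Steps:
Function('r')(b, J) = Mul(2, I) (Function('r')(b, J) = Pow(-4, Rational(1, 2)) = Mul(2, I))
Add(Mul(8, Function('r')(5, Function('k')(-1, -2))), 0) = Add(Mul(8, Mul(2, I)), 0) = Add(Mul(16, I), 0) = Mul(16, I)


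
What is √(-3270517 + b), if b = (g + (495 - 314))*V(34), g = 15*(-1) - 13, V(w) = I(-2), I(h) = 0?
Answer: I*√3270517 ≈ 1808.5*I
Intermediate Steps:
V(w) = 0
g = -28 (g = -15 - 13 = -28)
b = 0 (b = (-28 + (495 - 314))*0 = (-28 + 181)*0 = 153*0 = 0)
√(-3270517 + b) = √(-3270517 + 0) = √(-3270517) = I*√3270517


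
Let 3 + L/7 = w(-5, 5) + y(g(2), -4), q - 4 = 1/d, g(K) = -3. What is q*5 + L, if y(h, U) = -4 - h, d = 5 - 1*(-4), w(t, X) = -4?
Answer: -319/9 ≈ -35.444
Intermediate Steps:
d = 9 (d = 5 + 4 = 9)
q = 37/9 (q = 4 + 1/9 = 4 + ⅑ = 37/9 ≈ 4.1111)
L = -56 (L = -21 + 7*(-4 + (-4 - 1*(-3))) = -21 + 7*(-4 + (-4 + 3)) = -21 + 7*(-4 - 1) = -21 + 7*(-5) = -21 - 35 = -56)
q*5 + L = (37/9)*5 - 56 = 185/9 - 56 = -319/9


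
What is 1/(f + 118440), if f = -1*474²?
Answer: -1/106236 ≈ -9.4130e-6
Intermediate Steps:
f = -224676 (f = -1*224676 = -224676)
1/(f + 118440) = 1/(-224676 + 118440) = 1/(-106236) = -1/106236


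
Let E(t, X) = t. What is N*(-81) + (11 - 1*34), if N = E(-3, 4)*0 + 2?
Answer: -185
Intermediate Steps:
N = 2 (N = -3*0 + 2 = 0 + 2 = 2)
N*(-81) + (11 - 1*34) = 2*(-81) + (11 - 1*34) = -162 + (11 - 34) = -162 - 23 = -185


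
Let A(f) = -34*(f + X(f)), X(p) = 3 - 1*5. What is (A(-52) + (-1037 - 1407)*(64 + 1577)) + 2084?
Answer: -4006684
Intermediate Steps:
X(p) = -2 (X(p) = 3 - 5 = -2)
A(f) = 68 - 34*f (A(f) = -34*(f - 2) = -34*(-2 + f) = 68 - 34*f)
(A(-52) + (-1037 - 1407)*(64 + 1577)) + 2084 = ((68 - 34*(-52)) + (-1037 - 1407)*(64 + 1577)) + 2084 = ((68 + 1768) - 2444*1641) + 2084 = (1836 - 4010604) + 2084 = -4008768 + 2084 = -4006684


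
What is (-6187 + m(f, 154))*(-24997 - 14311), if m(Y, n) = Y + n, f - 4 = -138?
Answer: 242412436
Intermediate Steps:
f = -134 (f = 4 - 138 = -134)
(-6187 + m(f, 154))*(-24997 - 14311) = (-6187 + (-134 + 154))*(-24997 - 14311) = (-6187 + 20)*(-39308) = -6167*(-39308) = 242412436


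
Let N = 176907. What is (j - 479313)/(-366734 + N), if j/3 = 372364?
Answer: -637779/189827 ≈ -3.3598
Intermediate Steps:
j = 1117092 (j = 3*372364 = 1117092)
(j - 479313)/(-366734 + N) = (1117092 - 479313)/(-366734 + 176907) = 637779/(-189827) = 637779*(-1/189827) = -637779/189827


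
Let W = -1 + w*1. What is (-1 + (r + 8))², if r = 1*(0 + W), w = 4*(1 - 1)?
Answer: 36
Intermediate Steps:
w = 0 (w = 4*0 = 0)
W = -1 (W = -1 + 0*1 = -1 + 0 = -1)
r = -1 (r = 1*(0 - 1) = 1*(-1) = -1)
(-1 + (r + 8))² = (-1 + (-1 + 8))² = (-1 + 7)² = 6² = 36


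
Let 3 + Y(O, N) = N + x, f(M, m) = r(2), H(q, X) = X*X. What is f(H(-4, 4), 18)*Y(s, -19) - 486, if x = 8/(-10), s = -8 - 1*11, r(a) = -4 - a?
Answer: -1746/5 ≈ -349.20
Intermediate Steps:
H(q, X) = X**2
f(M, m) = -6 (f(M, m) = -4 - 1*2 = -4 - 2 = -6)
s = -19 (s = -8 - 11 = -19)
x = -4/5 (x = 8*(-1/10) = -4/5 ≈ -0.80000)
Y(O, N) = -19/5 + N (Y(O, N) = -3 + (N - 4/5) = -3 + (-4/5 + N) = -19/5 + N)
f(H(-4, 4), 18)*Y(s, -19) - 486 = -6*(-19/5 - 19) - 486 = -6*(-114/5) - 486 = 684/5 - 486 = -1746/5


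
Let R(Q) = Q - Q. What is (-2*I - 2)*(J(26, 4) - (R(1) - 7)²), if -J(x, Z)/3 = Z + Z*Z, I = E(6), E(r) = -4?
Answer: -654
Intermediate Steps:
I = -4
J(x, Z) = -3*Z - 3*Z² (J(x, Z) = -3*(Z + Z*Z) = -3*(Z + Z²) = -3*Z - 3*Z²)
R(Q) = 0
(-2*I - 2)*(J(26, 4) - (R(1) - 7)²) = (-2*(-4) - 2)*(-3*4*(1 + 4) - (0 - 7)²) = (8 - 2)*(-3*4*5 - 1*(-7)²) = 6*(-60 - 1*49) = 6*(-60 - 49) = 6*(-109) = -654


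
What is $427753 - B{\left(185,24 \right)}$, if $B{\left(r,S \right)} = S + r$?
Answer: $427544$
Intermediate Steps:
$427753 - B{\left(185,24 \right)} = 427753 - \left(24 + 185\right) = 427753 - 209 = 427544$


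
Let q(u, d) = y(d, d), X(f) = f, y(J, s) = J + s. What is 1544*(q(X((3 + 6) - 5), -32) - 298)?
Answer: -558928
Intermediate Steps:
q(u, d) = 2*d (q(u, d) = d + d = 2*d)
1544*(q(X((3 + 6) - 5), -32) - 298) = 1544*(2*(-32) - 298) = 1544*(-64 - 298) = 1544*(-362) = -558928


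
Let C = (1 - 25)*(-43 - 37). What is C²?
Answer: 3686400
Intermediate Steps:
C = 1920 (C = -24*(-80) = 1920)
C² = 1920² = 3686400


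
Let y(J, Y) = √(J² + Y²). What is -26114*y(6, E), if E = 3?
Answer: -78342*√5 ≈ -1.7518e+5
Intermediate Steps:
-26114*y(6, E) = -26114*√(6² + 3²) = -26114*√(36 + 9) = -78342*√5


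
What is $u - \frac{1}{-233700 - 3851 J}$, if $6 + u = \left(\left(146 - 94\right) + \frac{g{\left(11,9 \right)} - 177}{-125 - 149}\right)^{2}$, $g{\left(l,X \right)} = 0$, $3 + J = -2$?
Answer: $\frac{44525251666281}{16099672820} \approx 2765.6$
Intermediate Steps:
$J = -5$ ($J = -3 - 2 = -5$)
$u = \frac{207630169}{75076}$ ($u = -6 + \left(\left(146 - 94\right) + \frac{0 - 177}{-125 - 149}\right)^{2} = -6 + \left(52 - \frac{177}{-274}\right)^{2} = -6 + \left(52 - - \frac{177}{274}\right)^{2} = -6 + \left(52 + \frac{177}{274}\right)^{2} = -6 + \left(\frac{14425}{274}\right)^{2} = -6 + \frac{208080625}{75076} = \frac{207630169}{75076} \approx 2765.6$)
$u - \frac{1}{-233700 - 3851 J} = \frac{207630169}{75076} - \frac{1}{-233700 - -19255} = \frac{207630169}{75076} - \frac{1}{-233700 + 19255} = \frac{207630169}{75076} - \frac{1}{-214445} = \frac{207630169}{75076} - - \frac{1}{214445} = \frac{207630169}{75076} + \frac{1}{214445} = \frac{44525251666281}{16099672820}$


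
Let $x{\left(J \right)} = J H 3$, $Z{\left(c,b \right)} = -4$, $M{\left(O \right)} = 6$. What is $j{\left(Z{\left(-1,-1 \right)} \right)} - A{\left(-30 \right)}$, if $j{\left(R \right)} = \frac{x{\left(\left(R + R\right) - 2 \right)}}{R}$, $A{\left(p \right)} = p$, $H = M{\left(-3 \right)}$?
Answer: $75$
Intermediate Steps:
$H = 6$
$x{\left(J \right)} = 18 J$ ($x{\left(J \right)} = J 6 \cdot 3 = 6 J 3 = 18 J$)
$j{\left(R \right)} = \frac{-36 + 36 R}{R}$ ($j{\left(R \right)} = \frac{18 \left(\left(R + R\right) - 2\right)}{R} = \frac{18 \left(2 R - 2\right)}{R} = \frac{18 \left(-2 + 2 R\right)}{R} = \frac{-36 + 36 R}{R}$)
$j{\left(Z{\left(-1,-1 \right)} \right)} - A{\left(-30 \right)} = \left(36 - \frac{36}{-4}\right) - -30 = \left(36 - -9\right) + 30 = \left(36 + 9\right) + 30 = 45 + 30 = 75$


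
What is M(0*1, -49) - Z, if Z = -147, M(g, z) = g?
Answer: 147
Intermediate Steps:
M(0*1, -49) - Z = 0*1 - 1*(-147) = 0 + 147 = 147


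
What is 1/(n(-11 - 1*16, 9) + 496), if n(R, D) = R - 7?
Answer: 1/462 ≈ 0.0021645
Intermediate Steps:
n(R, D) = -7 + R
1/(n(-11 - 1*16, 9) + 496) = 1/((-7 + (-11 - 1*16)) + 496) = 1/((-7 + (-11 - 16)) + 496) = 1/((-7 - 27) + 496) = 1/(-34 + 496) = 1/462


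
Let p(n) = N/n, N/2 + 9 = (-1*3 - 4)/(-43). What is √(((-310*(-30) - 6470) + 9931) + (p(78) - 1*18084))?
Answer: I*√14970664527/1677 ≈ 72.96*I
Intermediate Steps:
N = -760/43 (N = -18 + 2*((-1*3 - 4)/(-43)) = -18 + 2*((-3 - 4)*(-1/43)) = -18 + 2*(-7*(-1/43)) = -18 + 2*(7/43) = -18 + 14/43 = -760/43 ≈ -17.674)
p(n) = -760/(43*n)
√(((-310*(-30) - 6470) + 9931) + (p(78) - 1*18084)) = √(((-310*(-30) - 6470) + 9931) + (-760/43/78 - 1*18084)) = √(((9300 - 6470) + 9931) + (-760/43*1/78 - 18084)) = √((2830 + 9931) + (-380/1677 - 18084)) = √(12761 - 30327248/1677) = √(-8927051/1677) = I*√14970664527/1677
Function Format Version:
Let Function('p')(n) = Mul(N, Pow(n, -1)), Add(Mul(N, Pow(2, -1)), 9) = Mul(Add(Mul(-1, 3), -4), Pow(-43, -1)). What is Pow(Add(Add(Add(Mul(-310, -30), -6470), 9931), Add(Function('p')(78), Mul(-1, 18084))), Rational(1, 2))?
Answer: Mul(Rational(1, 1677), I, Pow(14970664527, Rational(1, 2))) ≈ Mul(72.960, I)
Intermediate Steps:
N = Rational(-760, 43) (N = Add(-18, Mul(2, Mul(Add(Mul(-1, 3), -4), Pow(-43, -1)))) = Add(-18, Mul(2, Mul(Add(-3, -4), Rational(-1, 43)))) = Add(-18, Mul(2, Mul(-7, Rational(-1, 43)))) = Add(-18, Mul(2, Rational(7, 43))) = Add(-18, Rational(14, 43)) = Rational(-760, 43) ≈ -17.674)
Function('p')(n) = Mul(Rational(-760, 43), Pow(n, -1))
Pow(Add(Add(Add(Mul(-310, -30), -6470), 9931), Add(Function('p')(78), Mul(-1, 18084))), Rational(1, 2)) = Pow(Add(Add(Add(Mul(-310, -30), -6470), 9931), Add(Mul(Rational(-760, 43), Pow(78, -1)), Mul(-1, 18084))), Rational(1, 2)) = Pow(Add(Add(Add(9300, -6470), 9931), Add(Mul(Rational(-760, 43), Rational(1, 78)), -18084)), Rational(1, 2)) = Pow(Add(Add(2830, 9931), Add(Rational(-380, 1677), -18084)), Rational(1, 2)) = Pow(Add(12761, Rational(-30327248, 1677)), Rational(1, 2)) = Pow(Rational(-8927051, 1677), Rational(1, 2)) = Mul(Rational(1, 1677), I, Pow(14970664527, Rational(1, 2)))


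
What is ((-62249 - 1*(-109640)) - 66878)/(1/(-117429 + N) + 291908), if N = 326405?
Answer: -4072315312/61001766209 ≈ -0.066757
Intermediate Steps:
((-62249 - 1*(-109640)) - 66878)/(1/(-117429 + N) + 291908) = ((-62249 - 1*(-109640)) - 66878)/(1/(-117429 + 326405) + 291908) = ((-62249 + 109640) - 66878)/(1/208976 + 291908) = (47391 - 66878)/(1/208976 + 291908) = -19487/61001766209/208976 = -19487*208976/61001766209 = -4072315312/61001766209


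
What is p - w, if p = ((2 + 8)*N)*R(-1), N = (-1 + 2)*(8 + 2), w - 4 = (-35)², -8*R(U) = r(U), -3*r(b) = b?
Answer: -7399/6 ≈ -1233.2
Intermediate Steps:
r(b) = -b/3
R(U) = U/24 (R(U) = -(-1)*U/24 = U/24)
w = 1229 (w = 4 + (-35)² = 4 + 1225 = 1229)
N = 10 (N = 1*10 = 10)
p = -25/6 (p = ((2 + 8)*10)*((1/24)*(-1)) = (10*10)*(-1/24) = 100*(-1/24) = -25/6 ≈ -4.1667)
p - w = -25/6 - 1*1229 = -25/6 - 1229 = -7399/6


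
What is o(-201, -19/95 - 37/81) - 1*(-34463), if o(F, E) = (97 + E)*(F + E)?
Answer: 2466072826/164025 ≈ 15035.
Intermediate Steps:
o(F, E) = (97 + E)*(E + F)
o(-201, -19/95 - 37/81) - 1*(-34463) = ((-19/95 - 37/81)² + 97*(-19/95 - 37/81) + 97*(-201) + (-19/95 - 37/81)*(-201)) - 1*(-34463) = ((-19*1/95 - 37*1/81)² + 97*(-19*1/95 - 37*1/81) - 19497 + (-19*1/95 - 37*1/81)*(-201)) + 34463 = ((-⅕ - 37/81)² + 97*(-⅕ - 37/81) - 19497 + (-⅕ - 37/81)*(-201)) + 34463 = ((-266/405)² + 97*(-266/405) - 19497 - 266/405*(-201)) + 34463 = (70756/164025 - 25802/405 - 19497 + 17822/135) + 34463 = -3186720749/164025 + 34463 = 2466072826/164025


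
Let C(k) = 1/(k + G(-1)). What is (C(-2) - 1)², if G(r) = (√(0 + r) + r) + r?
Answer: (21 + I)²/289 ≈ 1.5225 + 0.14533*I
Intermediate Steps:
G(r) = √r + 2*r (G(r) = (√r + r) + r = (r + √r) + r = √r + 2*r)
C(k) = 1/(-2 + I + k) (C(k) = 1/(k + (√(-1) + 2*(-1))) = 1/(k + (I - 2)) = 1/(k + (-2 + I)) = 1/(-2 + I + k))
(C(-2) - 1)² = (1/(-2 + I - 2) - 1)² = (1/(-4 + I) - 1)² = ((-4 - I)/17 - 1)² = (-1 + (-4 - I)/17)²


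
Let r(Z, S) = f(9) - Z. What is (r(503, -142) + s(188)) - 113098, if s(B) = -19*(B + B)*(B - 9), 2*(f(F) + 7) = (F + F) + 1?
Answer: -2784749/2 ≈ -1.3924e+6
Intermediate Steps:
f(F) = -13/2 + F (f(F) = -7 + ((F + F) + 1)/2 = -7 + (2*F + 1)/2 = -7 + (1 + 2*F)/2 = -7 + (1/2 + F) = -13/2 + F)
r(Z, S) = 5/2 - Z (r(Z, S) = (-13/2 + 9) - Z = 5/2 - Z)
s(B) = -38*B*(-9 + B) (s(B) = -19*2*B*(-9 + B) = -38*B*(-9 + B))
(r(503, -142) + s(188)) - 113098 = ((5/2 - 1*503) + 38*188*(9 - 1*188)) - 113098 = ((5/2 - 503) + 38*188*(9 - 188)) - 113098 = (-1001/2 + 38*188*(-179)) - 113098 = (-1001/2 - 1278776) - 113098 = -2558553/2 - 113098 = -2784749/2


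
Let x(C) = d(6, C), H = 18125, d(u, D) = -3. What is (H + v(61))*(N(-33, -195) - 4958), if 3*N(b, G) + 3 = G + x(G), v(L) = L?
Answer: -91384650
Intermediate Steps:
x(C) = -3
N(b, G) = -2 + G/3 (N(b, G) = -1 + (G - 3)/3 = -1 + (-3 + G)/3 = -1 + (-1 + G/3) = -2 + G/3)
(H + v(61))*(N(-33, -195) - 4958) = (18125 + 61)*((-2 + (1/3)*(-195)) - 4958) = 18186*((-2 - 65) - 4958) = 18186*(-67 - 4958) = 18186*(-5025) = -91384650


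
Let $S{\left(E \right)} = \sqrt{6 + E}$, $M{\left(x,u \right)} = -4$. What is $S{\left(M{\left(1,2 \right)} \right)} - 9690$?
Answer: $-9690 + \sqrt{2} \approx -9688.6$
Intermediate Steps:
$S{\left(M{\left(1,2 \right)} \right)} - 9690 = \sqrt{6 - 4} - 9690 = \sqrt{2} - 9690 = -9690 + \sqrt{2}$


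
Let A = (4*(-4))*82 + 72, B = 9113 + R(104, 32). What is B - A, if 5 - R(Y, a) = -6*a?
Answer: 10550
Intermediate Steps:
R(Y, a) = 5 + 6*a (R(Y, a) = 5 - (-6)*a = 5 + 6*a)
B = 9310 (B = 9113 + (5 + 6*32) = 9113 + (5 + 192) = 9113 + 197 = 9310)
A = -1240 (A = -16*82 + 72 = -1312 + 72 = -1240)
B - A = 9310 - 1*(-1240) = 9310 + 1240 = 10550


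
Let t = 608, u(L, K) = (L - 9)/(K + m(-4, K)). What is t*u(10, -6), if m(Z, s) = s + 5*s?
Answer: -304/21 ≈ -14.476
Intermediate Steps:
m(Z, s) = 6*s
u(L, K) = (-9 + L)/(7*K) (u(L, K) = (L - 9)/(K + 6*K) = (-9 + L)/((7*K)) = (-9 + L)*(1/(7*K)) = (-9 + L)/(7*K))
t*u(10, -6) = 608*((⅐)*(-9 + 10)/(-6)) = 608*((⅐)*(-⅙)*1) = 608*(-1/42) = -304/21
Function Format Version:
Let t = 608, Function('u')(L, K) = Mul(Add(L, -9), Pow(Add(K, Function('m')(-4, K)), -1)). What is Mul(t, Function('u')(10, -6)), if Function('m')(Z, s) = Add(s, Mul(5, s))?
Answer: Rational(-304, 21) ≈ -14.476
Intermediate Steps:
Function('m')(Z, s) = Mul(6, s)
Function('u')(L, K) = Mul(Rational(1, 7), Pow(K, -1), Add(-9, L)) (Function('u')(L, K) = Mul(Add(L, -9), Pow(Add(K, Mul(6, K)), -1)) = Mul(Add(-9, L), Pow(Mul(7, K), -1)) = Mul(Add(-9, L), Mul(Rational(1, 7), Pow(K, -1))) = Mul(Rational(1, 7), Pow(K, -1), Add(-9, L)))
Mul(t, Function('u')(10, -6)) = Mul(608, Mul(Rational(1, 7), Pow(-6, -1), Add(-9, 10))) = Mul(608, Mul(Rational(1, 7), Rational(-1, 6), 1)) = Mul(608, Rational(-1, 42)) = Rational(-304, 21)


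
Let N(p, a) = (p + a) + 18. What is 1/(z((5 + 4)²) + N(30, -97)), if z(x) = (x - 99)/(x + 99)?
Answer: -10/491 ≈ -0.020367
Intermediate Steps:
N(p, a) = 18 + a + p (N(p, a) = (a + p) + 18 = 18 + a + p)
z(x) = (-99 + x)/(99 + x)
1/(z((5 + 4)²) + N(30, -97)) = 1/((-99 + (5 + 4)²)/(99 + (5 + 4)²) + (18 - 97 + 30)) = 1/((-99 + 9²)/(99 + 9²) - 49) = 1/((-99 + 81)/(99 + 81) - 49) = 1/(-18/180 - 49) = 1/((1/180)*(-18) - 49) = 1/(-⅒ - 49) = 1/(-491/10) = -10/491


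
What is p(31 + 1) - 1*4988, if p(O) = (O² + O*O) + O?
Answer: -2908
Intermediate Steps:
p(O) = O + 2*O² (p(O) = (O² + O²) + O = 2*O² + O = O + 2*O²)
p(31 + 1) - 1*4988 = (31 + 1)*(1 + 2*(31 + 1)) - 1*4988 = 32*(1 + 2*32) - 4988 = 32*(1 + 64) - 4988 = 32*65 - 4988 = 2080 - 4988 = -2908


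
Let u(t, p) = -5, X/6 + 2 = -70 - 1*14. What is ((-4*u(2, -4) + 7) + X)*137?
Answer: -66993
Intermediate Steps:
X = -516 (X = -12 + 6*(-70 - 1*14) = -12 + 6*(-70 - 14) = -12 + 6*(-84) = -12 - 504 = -516)
((-4*u(2, -4) + 7) + X)*137 = ((-4*(-5) + 7) - 516)*137 = ((20 + 7) - 516)*137 = (27 - 516)*137 = -489*137 = -66993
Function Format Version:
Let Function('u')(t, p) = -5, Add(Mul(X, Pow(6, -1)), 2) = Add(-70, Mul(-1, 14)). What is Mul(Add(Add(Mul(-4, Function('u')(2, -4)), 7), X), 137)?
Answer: -66993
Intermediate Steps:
X = -516 (X = Add(-12, Mul(6, Add(-70, Mul(-1, 14)))) = Add(-12, Mul(6, Add(-70, -14))) = Add(-12, Mul(6, -84)) = Add(-12, -504) = -516)
Mul(Add(Add(Mul(-4, Function('u')(2, -4)), 7), X), 137) = Mul(Add(Add(Mul(-4, -5), 7), -516), 137) = Mul(Add(Add(20, 7), -516), 137) = Mul(Add(27, -516), 137) = Mul(-489, 137) = -66993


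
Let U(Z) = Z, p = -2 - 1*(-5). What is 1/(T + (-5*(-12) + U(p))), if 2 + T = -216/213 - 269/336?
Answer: 23856/1411925 ≈ 0.016896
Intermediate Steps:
p = 3 (p = -2 + 5 = 3)
T = -91003/23856 (T = -2 + (-216/213 - 269/336) = -2 + (-216*1/213 - 269*1/336) = -2 + (-72/71 - 269/336) = -2 - 43291/23856 = -91003/23856 ≈ -3.8147)
1/(T + (-5*(-12) + U(p))) = 1/(-91003/23856 + (-5*(-12) + 3)) = 1/(-91003/23856 + (60 + 3)) = 1/(-91003/23856 + 63) = 1/(1411925/23856) = 23856/1411925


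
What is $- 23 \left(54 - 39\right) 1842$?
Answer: $-635490$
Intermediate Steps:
$- 23 \left(54 - 39\right) 1842 = \left(-23\right) 15 \cdot 1842 = \left(-345\right) 1842 = -635490$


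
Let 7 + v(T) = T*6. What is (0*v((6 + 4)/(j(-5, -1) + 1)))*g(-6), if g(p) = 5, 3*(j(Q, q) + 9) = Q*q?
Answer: 0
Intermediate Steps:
j(Q, q) = -9 + Q*q/3 (j(Q, q) = -9 + (Q*q)/3 = -9 + Q*q/3)
v(T) = -7 + 6*T (v(T) = -7 + T*6 = -7 + 6*T)
(0*v((6 + 4)/(j(-5, -1) + 1)))*g(-6) = (0*(-7 + 6*((6 + 4)/((-9 + (⅓)*(-5)*(-1)) + 1))))*5 = (0*(-7 + 6*(10/((-9 + 5/3) + 1))))*5 = (0*(-7 + 6*(10/(-22/3 + 1))))*5 = (0*(-7 + 6*(10/(-19/3))))*5 = (0*(-7 + 6*(10*(-3/19))))*5 = (0*(-7 + 6*(-30/19)))*5 = (0*(-7 - 180/19))*5 = (0*(-313/19))*5 = 0*5 = 0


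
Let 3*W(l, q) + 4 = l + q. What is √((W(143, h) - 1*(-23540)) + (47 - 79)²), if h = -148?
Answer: 3*√2729 ≈ 156.72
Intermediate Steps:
W(l, q) = -4/3 + l/3 + q/3 (W(l, q) = -4/3 + (l + q)/3 = -4/3 + (l/3 + q/3) = -4/3 + l/3 + q/3)
√((W(143, h) - 1*(-23540)) + (47 - 79)²) = √(((-4/3 + (⅓)*143 + (⅓)*(-148)) - 1*(-23540)) + (47 - 79)²) = √(((-4/3 + 143/3 - 148/3) + 23540) + (-32)²) = √((-3 + 23540) + 1024) = √(23537 + 1024) = √24561 = 3*√2729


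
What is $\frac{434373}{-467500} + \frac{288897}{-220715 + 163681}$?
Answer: $- \frac{79916688591}{13331697500} \approx -5.9945$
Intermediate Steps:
$\frac{434373}{-467500} + \frac{288897}{-220715 + 163681} = 434373 \left(- \frac{1}{467500}\right) + \frac{288897}{-57034} = - \frac{434373}{467500} + 288897 \left(- \frac{1}{57034}\right) = - \frac{434373}{467500} - \frac{288897}{57034} = - \frac{79916688591}{13331697500}$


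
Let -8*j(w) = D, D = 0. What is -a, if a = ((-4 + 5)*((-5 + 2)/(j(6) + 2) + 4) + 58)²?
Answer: -14641/4 ≈ -3660.3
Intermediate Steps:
j(w) = 0 (j(w) = -⅛*0 = 0)
a = 14641/4 (a = ((-4 + 5)*((-5 + 2)/(0 + 2) + 4) + 58)² = (1*(-3/2 + 4) + 58)² = (1*(5/2) + 58)² = (5/2 + 58)² = (121/2)² = 14641/4 ≈ 3660.3)
-a = -1*14641/4 = -14641/4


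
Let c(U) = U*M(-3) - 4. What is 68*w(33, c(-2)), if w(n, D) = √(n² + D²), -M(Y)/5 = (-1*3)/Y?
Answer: 1020*√5 ≈ 2280.8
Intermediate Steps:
M(Y) = 15/Y (M(Y) = -5*(-1*3)/Y = -(-15)/Y = 15/Y)
c(U) = -4 - 5*U (c(U) = U*(15/(-3)) - 4 = U*(15*(-⅓)) - 4 = U*(-5) - 4 = -5*U - 4 = -4 - 5*U)
w(n, D) = √(D² + n²)
68*w(33, c(-2)) = 68*√((-4 - 5*(-2))² + 33²) = 68*√((-4 + 10)² + 1089) = 68*√(6² + 1089) = 68*√(36 + 1089) = 68*√1125 = 68*(15*√5) = 1020*√5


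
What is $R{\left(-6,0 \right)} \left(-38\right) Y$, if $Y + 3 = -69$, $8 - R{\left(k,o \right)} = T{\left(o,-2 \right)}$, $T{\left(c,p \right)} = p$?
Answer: $27360$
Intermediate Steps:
$R{\left(k,o \right)} = 10$ ($R{\left(k,o \right)} = 8 - -2 = 8 + 2 = 10$)
$Y = -72$ ($Y = -3 - 69 = -72$)
$R{\left(-6,0 \right)} \left(-38\right) Y = 10 \left(-38\right) \left(-72\right) = \left(-380\right) \left(-72\right) = 27360$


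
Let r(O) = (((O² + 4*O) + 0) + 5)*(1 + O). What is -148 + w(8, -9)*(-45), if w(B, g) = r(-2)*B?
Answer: 212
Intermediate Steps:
r(O) = (1 + O)*(5 + O² + 4*O) (r(O) = ((O² + 4*O) + 5)*(1 + O) = (5 + O² + 4*O)*(1 + O) = (1 + O)*(5 + O² + 4*O))
w(B, g) = -B (w(B, g) = (5 + (-2)³ + 5*(-2)² + 9*(-2))*B = (5 - 8 + 5*4 - 18)*B = (5 - 8 + 20 - 18)*B = -B)
-148 + w(8, -9)*(-45) = -148 - 1*8*(-45) = -148 - 8*(-45) = -148 + 360 = 212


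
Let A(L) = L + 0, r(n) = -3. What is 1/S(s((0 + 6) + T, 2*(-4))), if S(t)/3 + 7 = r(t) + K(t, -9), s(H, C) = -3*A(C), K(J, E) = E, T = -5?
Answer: -1/57 ≈ -0.017544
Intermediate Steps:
A(L) = L
s(H, C) = -3*C
S(t) = -57 (S(t) = -21 + 3*(-3 - 9) = -21 + 3*(-12) = -21 - 36 = -57)
1/S(s((0 + 6) + T, 2*(-4))) = 1/(-57) = -1/57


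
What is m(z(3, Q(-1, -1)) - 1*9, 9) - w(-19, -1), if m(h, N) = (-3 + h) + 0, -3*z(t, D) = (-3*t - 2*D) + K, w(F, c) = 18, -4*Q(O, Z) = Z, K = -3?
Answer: -155/6 ≈ -25.833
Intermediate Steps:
Q(O, Z) = -Z/4
z(t, D) = 1 + t + 2*D/3 (z(t, D) = -((-3*t - 2*D) - 3)/3 = -(-3 - 3*t - 2*D)/3 = 1 + t + 2*D/3)
m(h, N) = -3 + h
m(z(3, Q(-1, -1)) - 1*9, 9) - w(-19, -1) = (-3 + ((1 + 3 + 2*(-¼*(-1))/3) - 1*9)) - 1*18 = (-3 + ((1 + 3 + (⅔)*(¼)) - 9)) - 18 = (-3 + ((1 + 3 + ⅙) - 9)) - 18 = (-3 + (25/6 - 9)) - 18 = (-3 - 29/6) - 18 = -47/6 - 18 = -155/6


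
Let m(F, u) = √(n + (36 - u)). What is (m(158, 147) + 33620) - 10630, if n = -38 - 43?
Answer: 22990 + 8*I*√3 ≈ 22990.0 + 13.856*I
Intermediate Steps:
n = -81
m(F, u) = √(-45 - u) (m(F, u) = √(-81 + (36 - u)) = √(-45 - u))
(m(158, 147) + 33620) - 10630 = (√(-45 - 1*147) + 33620) - 10630 = (√(-45 - 147) + 33620) - 10630 = (√(-192) + 33620) - 10630 = (8*I*√3 + 33620) - 10630 = (33620 + 8*I*√3) - 10630 = 22990 + 8*I*√3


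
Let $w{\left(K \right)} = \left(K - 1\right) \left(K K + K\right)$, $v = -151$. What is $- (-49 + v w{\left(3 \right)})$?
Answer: $3673$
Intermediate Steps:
$w{\left(K \right)} = \left(-1 + K\right) \left(K + K^{2}\right)$ ($w{\left(K \right)} = \left(-1 + K\right) \left(K^{2} + K\right) = \left(-1 + K\right) \left(K + K^{2}\right)$)
$- (-49 + v w{\left(3 \right)}) = - (-49 - 151 \left(3^{3} - 3\right)) = - (-49 - 151 \left(27 - 3\right)) = - (-49 - 3624) = \left(-1\right) \left(-3673\right) = 3673$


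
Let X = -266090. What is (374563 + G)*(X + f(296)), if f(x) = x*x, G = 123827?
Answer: -88949656860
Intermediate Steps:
f(x) = x**2
(374563 + G)*(X + f(296)) = (374563 + 123827)*(-266090 + 296**2) = 498390*(-266090 + 87616) = 498390*(-178474) = -88949656860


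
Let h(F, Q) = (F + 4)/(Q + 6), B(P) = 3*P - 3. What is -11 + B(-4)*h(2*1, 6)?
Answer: -37/2 ≈ -18.500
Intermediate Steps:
B(P) = -3 + 3*P
h(F, Q) = (4 + F)/(6 + Q)
-11 + B(-4)*h(2*1, 6) = -11 + (-3 + 3*(-4))*((4 + 2*1)/(6 + 6)) = -11 + (-3 - 12)*((4 + 2)/12) = -11 - 5*6/4 = -11 - 15*½ = -11 - 15/2 = -37/2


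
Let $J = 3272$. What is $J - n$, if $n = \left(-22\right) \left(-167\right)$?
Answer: $-402$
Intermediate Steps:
$n = 3674$
$J - n = 3272 - 3674 = -402$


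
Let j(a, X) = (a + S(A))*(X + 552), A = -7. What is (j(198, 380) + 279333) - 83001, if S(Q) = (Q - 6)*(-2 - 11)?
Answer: 538376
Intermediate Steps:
S(Q) = 78 - 13*Q (S(Q) = (-6 + Q)*(-13) = 78 - 13*Q)
j(a, X) = (169 + a)*(552 + X) (j(a, X) = (a + (78 - 13*(-7)))*(X + 552) = (a + (78 + 91))*(552 + X) = (a + 169)*(552 + X) = (169 + a)*(552 + X))
(j(198, 380) + 279333) - 83001 = ((93288 + 169*380 + 552*198 + 380*198) + 279333) - 83001 = ((93288 + 64220 + 109296 + 75240) + 279333) - 83001 = (342044 + 279333) - 83001 = 621377 - 83001 = 538376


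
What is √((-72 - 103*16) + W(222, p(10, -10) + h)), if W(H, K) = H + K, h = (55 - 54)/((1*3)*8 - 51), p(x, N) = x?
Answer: I*√120531/9 ≈ 38.575*I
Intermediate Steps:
h = -1/27 (h = 1/(3*8 - 51) = 1/(24 - 51) = 1/(-27) = 1*(-1/27) = -1/27 ≈ -0.037037)
√((-72 - 103*16) + W(222, p(10, -10) + h)) = √((-72 - 103*16) + (222 + (10 - 1/27))) = √((-72 - 1648) + (222 + 269/27)) = √(-1720 + 6263/27) = √(-40177/27) = I*√120531/9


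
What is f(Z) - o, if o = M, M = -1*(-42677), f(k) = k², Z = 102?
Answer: -32273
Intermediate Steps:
M = 42677
o = 42677
f(Z) - o = 102² - 1*42677 = 10404 - 42677 = -32273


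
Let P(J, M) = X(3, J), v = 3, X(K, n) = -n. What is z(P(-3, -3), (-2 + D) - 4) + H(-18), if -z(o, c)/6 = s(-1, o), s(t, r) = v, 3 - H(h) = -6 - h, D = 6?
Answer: -27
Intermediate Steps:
P(J, M) = -J
H(h) = 9 + h (H(h) = 3 - (-6 - h) = 3 + (6 + h) = 9 + h)
s(t, r) = 3
z(o, c) = -18 (z(o, c) = -6*3 = -18)
z(P(-3, -3), (-2 + D) - 4) + H(-18) = -18 + (9 - 18) = -18 - 9 = -27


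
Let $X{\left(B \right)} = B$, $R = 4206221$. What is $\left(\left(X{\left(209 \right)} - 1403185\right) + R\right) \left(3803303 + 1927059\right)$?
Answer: $16063608624690$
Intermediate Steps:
$\left(\left(X{\left(209 \right)} - 1403185\right) + R\right) \left(3803303 + 1927059\right) = \left(\left(209 - 1403185\right) + 4206221\right) \left(3803303 + 1927059\right) = \left(-1402976 + 4206221\right) 5730362 = 2803245 \cdot 5730362 = 16063608624690$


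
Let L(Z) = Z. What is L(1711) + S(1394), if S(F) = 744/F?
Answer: 1192939/697 ≈ 1711.5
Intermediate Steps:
L(1711) + S(1394) = 1711 + 744/1394 = 1711 + 744*(1/1394) = 1711 + 372/697 = 1192939/697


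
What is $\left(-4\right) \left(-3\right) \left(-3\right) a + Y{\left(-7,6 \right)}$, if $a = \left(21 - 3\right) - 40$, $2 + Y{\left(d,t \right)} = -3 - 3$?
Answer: $784$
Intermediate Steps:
$Y{\left(d,t \right)} = -8$ ($Y{\left(d,t \right)} = -2 - 6 = -8$)
$a = -22$ ($a = 18 - 40 = -22$)
$\left(-4\right) \left(-3\right) \left(-3\right) a + Y{\left(-7,6 \right)} = \left(-4\right) \left(-3\right) \left(-3\right) \left(-22\right) - 8 = 12 \left(-3\right) \left(-22\right) - 8 = \left(-36\right) \left(-22\right) - 8 = 792 - 8 = 784$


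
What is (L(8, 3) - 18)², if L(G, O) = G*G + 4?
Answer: 2500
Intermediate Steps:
L(G, O) = 4 + G² (L(G, O) = G² + 4 = 4 + G²)
(L(8, 3) - 18)² = ((4 + 8²) - 18)² = ((4 + 64) - 18)² = (68 - 18)² = 50² = 2500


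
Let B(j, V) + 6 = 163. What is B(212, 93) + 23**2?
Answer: 686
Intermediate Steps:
B(j, V) = 157 (B(j, V) = -6 + 163 = 157)
B(212, 93) + 23**2 = 157 + 23**2 = 157 + 529 = 686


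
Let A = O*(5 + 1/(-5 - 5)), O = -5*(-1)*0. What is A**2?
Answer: 0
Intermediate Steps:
O = 0 (O = 5*0 = 0)
A = 0 (A = 0*(5 + 1/(-5 - 5)) = 0*(5 + 1/(-10)) = 0*(5 - 1/10) = 0*(49/10) = 0)
A**2 = 0**2 = 0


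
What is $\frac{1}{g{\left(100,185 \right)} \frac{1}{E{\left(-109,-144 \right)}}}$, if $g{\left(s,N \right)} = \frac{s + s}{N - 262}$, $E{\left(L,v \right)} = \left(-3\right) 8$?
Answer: $\frac{231}{25} \approx 9.24$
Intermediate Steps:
$E{\left(L,v \right)} = -24$
$g{\left(s,N \right)} = \frac{2 s}{-262 + N}$
$\frac{1}{g{\left(100,185 \right)} \frac{1}{E{\left(-109,-144 \right)}}} = \frac{1}{2 \cdot 100 \frac{1}{-262 + 185} \frac{1}{-24}} = \frac{1}{2 \cdot 100 \frac{1}{-77} \left(- \frac{1}{24}\right)} = \frac{1}{2 \cdot 100 \left(- \frac{1}{77}\right) \left(- \frac{1}{24}\right)} = \frac{1}{\left(- \frac{200}{77}\right) \left(- \frac{1}{24}\right)} = \frac{1}{\frac{25}{231}} = \frac{231}{25}$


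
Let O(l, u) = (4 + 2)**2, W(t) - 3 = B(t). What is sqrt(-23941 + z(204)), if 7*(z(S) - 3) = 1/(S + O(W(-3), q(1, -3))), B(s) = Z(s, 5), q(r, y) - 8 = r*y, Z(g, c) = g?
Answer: I*sqrt(4222663095)/420 ≈ 154.72*I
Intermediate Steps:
q(r, y) = 8 + r*y
B(s) = s
W(t) = 3 + t
O(l, u) = 36 (O(l, u) = 6**2 = 36)
z(S) = 3 + 1/(7*(36 + S)) (z(S) = 3 + 1/(7*(S + 36)) = 3 + 1/(7*(36 + S)))
sqrt(-23941 + z(204)) = sqrt(-23941 + (757 + 21*204)/(7*(36 + 204))) = sqrt(-23941 + (1/7)*(757 + 4284)/240) = sqrt(-23941 + (1/7)*(1/240)*5041) = sqrt(-23941 + 5041/1680) = sqrt(-40215839/1680) = I*sqrt(4222663095)/420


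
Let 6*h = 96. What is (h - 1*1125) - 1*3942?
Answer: -5051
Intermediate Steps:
h = 16 (h = (⅙)*96 = 16)
(h - 1*1125) - 1*3942 = (16 - 1*1125) - 1*3942 = (16 - 1125) - 3942 = -1109 - 3942 = -5051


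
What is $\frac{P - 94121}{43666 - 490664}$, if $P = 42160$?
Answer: $\frac{51961}{446998} \approx 0.11624$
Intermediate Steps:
$\frac{P - 94121}{43666 - 490664} = \frac{42160 - 94121}{43666 - 490664} = - \frac{51961}{-446998} = \left(-51961\right) \left(- \frac{1}{446998}\right) = \frac{51961}{446998}$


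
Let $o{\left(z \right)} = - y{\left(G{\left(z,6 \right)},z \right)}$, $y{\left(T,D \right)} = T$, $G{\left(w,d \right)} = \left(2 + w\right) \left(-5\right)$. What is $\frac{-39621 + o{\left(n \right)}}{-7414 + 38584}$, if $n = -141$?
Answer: $- \frac{20158}{15585} \approx -1.2934$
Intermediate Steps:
$G{\left(w,d \right)} = -10 - 5 w$
$o{\left(z \right)} = 10 + 5 z$ ($o{\left(z \right)} = - (-10 - 5 z) = 10 + 5 z$)
$\frac{-39621 + o{\left(n \right)}}{-7414 + 38584} = \frac{-39621 + \left(10 + 5 \left(-141\right)\right)}{-7414 + 38584} = \frac{-39621 + \left(10 - 705\right)}{31170} = \left(-39621 - 695\right) \frac{1}{31170} = \left(-40316\right) \frac{1}{31170} = - \frac{20158}{15585}$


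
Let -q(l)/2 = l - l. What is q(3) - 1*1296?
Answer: -1296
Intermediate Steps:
q(l) = 0 (q(l) = -2*(l - l) = -2*0 = 0)
q(3) - 1*1296 = 0 - 1*1296 = 0 - 1296 = -1296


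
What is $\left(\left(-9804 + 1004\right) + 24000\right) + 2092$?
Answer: $17292$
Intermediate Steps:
$\left(\left(-9804 + 1004\right) + 24000\right) + 2092 = \left(-8800 + 24000\right) + 2092 = 15200 + 2092 = 17292$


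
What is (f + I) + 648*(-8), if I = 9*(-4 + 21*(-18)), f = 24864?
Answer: 16242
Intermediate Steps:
I = -3438 (I = 9*(-4 - 378) = 9*(-382) = -3438)
(f + I) + 648*(-8) = (24864 - 3438) + 648*(-8) = 21426 - 5184 = 16242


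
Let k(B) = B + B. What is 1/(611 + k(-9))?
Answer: 1/593 ≈ 0.0016863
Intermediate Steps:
k(B) = 2*B
1/(611 + k(-9)) = 1/(611 + 2*(-9)) = 1/(611 - 18) = 1/593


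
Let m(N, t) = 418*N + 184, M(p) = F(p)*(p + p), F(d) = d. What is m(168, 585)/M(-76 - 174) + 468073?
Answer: 7313649426/15625 ≈ 4.6807e+5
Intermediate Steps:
M(p) = 2*p² (M(p) = p*(p + p) = p*(2*p) = 2*p²)
m(N, t) = 184 + 418*N
m(168, 585)/M(-76 - 174) + 468073 = (184 + 418*168)/((2*(-76 - 174)²)) + 468073 = (184 + 70224)/((2*(-250)²)) + 468073 = 70408/((2*62500)) + 468073 = 70408/125000 + 468073 = 70408*(1/125000) + 468073 = 8801/15625 + 468073 = 7313649426/15625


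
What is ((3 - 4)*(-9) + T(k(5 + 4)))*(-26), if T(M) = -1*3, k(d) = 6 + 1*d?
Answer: -156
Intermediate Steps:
k(d) = 6 + d
T(M) = -3
((3 - 4)*(-9) + T(k(5 + 4)))*(-26) = ((3 - 4)*(-9) - 3)*(-26) = (-1*(-9) - 3)*(-26) = (9 - 3)*(-26) = 6*(-26) = -156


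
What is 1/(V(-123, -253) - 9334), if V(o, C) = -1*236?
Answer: -1/9570 ≈ -0.00010449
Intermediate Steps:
V(o, C) = -236
1/(V(-123, -253) - 9334) = 1/(-236 - 9334) = 1/(-9570) = -1/9570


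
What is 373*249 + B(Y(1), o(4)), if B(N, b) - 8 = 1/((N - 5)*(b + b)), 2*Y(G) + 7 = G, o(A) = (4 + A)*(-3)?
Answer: 35667841/384 ≈ 92885.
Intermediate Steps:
o(A) = -12 - 3*A
Y(G) = -7/2 + G/2
B(N, b) = 8 + 1/(2*b*(-5 + N)) (B(N, b) = 8 + 1/((N - 5)*(b + b)) = 8 + 1/((-5 + N)*(2*b)) = 8 + 1/(2*b*(-5 + N)))
373*249 + B(Y(1), o(4)) = 373*249 + (1 - 80*(-12 - 3*4) + 16*(-7/2 + (½)*1)*(-12 - 3*4))/(2*(-12 - 3*4)*(-5 + (-7/2 + (½)*1))) = 92877 + (1 - 80*(-12 - 12) + 16*(-7/2 + ½)*(-12 - 12))/(2*(-12 - 12)*(-5 + (-7/2 + ½))) = 92877 + (½)*(1 - 80*(-24) + 16*(-3)*(-24))/(-24*(-5 - 3)) = 92877 + (½)*(-1/24)*(1 + 1920 + 1152)/(-8) = 92877 + (½)*(-1/24)*(-⅛)*3073 = 92877 + 3073/384 = 35667841/384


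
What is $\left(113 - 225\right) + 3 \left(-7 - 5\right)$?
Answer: $-148$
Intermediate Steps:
$\left(113 - 225\right) + 3 \left(-7 - 5\right) = -112 + 3 \left(-12\right) = -112 - 36 = -148$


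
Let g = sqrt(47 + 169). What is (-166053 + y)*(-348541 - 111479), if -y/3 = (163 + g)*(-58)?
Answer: 63340613820 - 480260880*sqrt(6) ≈ 6.2164e+10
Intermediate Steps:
g = 6*sqrt(6) (g = sqrt(216) = 6*sqrt(6) ≈ 14.697)
y = 28362 + 1044*sqrt(6) (y = -3*(163 + 6*sqrt(6))*(-58) = -3*(-9454 - 348*sqrt(6)) = 28362 + 1044*sqrt(6) ≈ 30919.)
(-166053 + y)*(-348541 - 111479) = (-166053 + (28362 + 1044*sqrt(6)))*(-348541 - 111479) = (-137691 + 1044*sqrt(6))*(-460020) = 63340613820 - 480260880*sqrt(6)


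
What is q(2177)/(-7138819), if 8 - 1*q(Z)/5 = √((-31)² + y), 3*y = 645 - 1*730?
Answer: -40/7138819 + 5*√8394/21416457 ≈ 1.5787e-5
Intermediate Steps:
y = -85/3 (y = (645 - 1*730)/3 = (645 - 730)/3 = (⅓)*(-85) = -85/3 ≈ -28.333)
q(Z) = 40 - 5*√8394/3 (q(Z) = 40 - 5*√((-31)² - 85/3) = 40 - 5*√(961 - 85/3) = 40 - 5*√8394/3)
q(2177)/(-7138819) = (40 - 5*√8394/3)/(-7138819) = (40 - 5*√8394/3)*(-1/7138819) = -40/7138819 + 5*√8394/21416457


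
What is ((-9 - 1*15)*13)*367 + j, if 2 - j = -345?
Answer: -114157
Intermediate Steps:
j = 347 (j = 2 - 1*(-345) = 2 + 345 = 347)
((-9 - 1*15)*13)*367 + j = ((-9 - 1*15)*13)*367 + 347 = ((-9 - 15)*13)*367 + 347 = -24*13*367 + 347 = -312*367 + 347 = -114504 + 347 = -114157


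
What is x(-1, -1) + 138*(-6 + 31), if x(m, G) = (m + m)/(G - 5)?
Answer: 10351/3 ≈ 3450.3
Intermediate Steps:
x(m, G) = 2*m/(-5 + G) (x(m, G) = (2*m)/(-5 + G) = 2*m/(-5 + G))
x(-1, -1) + 138*(-6 + 31) = 2*(-1)/(-5 - 1) + 138*(-6 + 31) = 2*(-1)/(-6) + 138*25 = 2*(-1)*(-1/6) + 3450 = 1/3 + 3450 = 10351/3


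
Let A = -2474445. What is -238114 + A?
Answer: -2712559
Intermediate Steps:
-238114 + A = -238114 - 2474445 = -2712559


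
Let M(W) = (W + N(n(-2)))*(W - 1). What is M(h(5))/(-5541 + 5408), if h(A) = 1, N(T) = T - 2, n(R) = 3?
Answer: 0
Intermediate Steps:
N(T) = -2 + T
M(W) = (1 + W)*(-1 + W) (M(W) = (W + (-2 + 3))*(W - 1) = (W + 1)*(-1 + W) = (1 + W)*(-1 + W))
M(h(5))/(-5541 + 5408) = (-1 + 1²)/(-5541 + 5408) = (-1 + 1)/(-133) = 0*(-1/133) = 0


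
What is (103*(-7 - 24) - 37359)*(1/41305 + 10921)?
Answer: -18292678972112/41305 ≈ -4.4287e+8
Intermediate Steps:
(103*(-7 - 24) - 37359)*(1/41305 + 10921) = (103*(-31) - 37359)*(1/41305 + 10921) = (-3193 - 37359)*(451091906/41305) = -40552*451091906/41305 = -18292678972112/41305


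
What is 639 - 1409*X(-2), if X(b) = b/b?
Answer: -770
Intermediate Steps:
X(b) = 1
639 - 1409*X(-2) = 639 - 1409*1 = 639 - 1409 = -770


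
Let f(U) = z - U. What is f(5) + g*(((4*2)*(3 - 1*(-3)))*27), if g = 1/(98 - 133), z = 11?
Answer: -1086/35 ≈ -31.029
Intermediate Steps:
g = -1/35 (g = 1/(-35) = -1/35 ≈ -0.028571)
f(U) = 11 - U
f(5) + g*(((4*2)*(3 - 1*(-3)))*27) = (11 - 1*5) - (4*2)*(3 - 1*(-3))*27/35 = (11 - 5) - 8*(3 + 3)*27/35 = 6 - 8*6*27/35 = 6 - 48*27/35 = 6 - 1/35*1296 = 6 - 1296/35 = -1086/35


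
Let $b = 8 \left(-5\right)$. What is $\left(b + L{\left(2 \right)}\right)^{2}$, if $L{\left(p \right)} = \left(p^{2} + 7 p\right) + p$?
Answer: $400$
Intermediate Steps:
$L{\left(p \right)} = p^{2} + 8 p$
$b = -40$
$\left(b + L{\left(2 \right)}\right)^{2} = \left(-40 + 2 \left(8 + 2\right)\right)^{2} = \left(-40 + 2 \cdot 10\right)^{2} = \left(-40 + 20\right)^{2} = \left(-20\right)^{2} = 400$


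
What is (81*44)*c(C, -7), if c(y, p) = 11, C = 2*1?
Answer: 39204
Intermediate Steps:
C = 2
(81*44)*c(C, -7) = (81*44)*11 = 3564*11 = 39204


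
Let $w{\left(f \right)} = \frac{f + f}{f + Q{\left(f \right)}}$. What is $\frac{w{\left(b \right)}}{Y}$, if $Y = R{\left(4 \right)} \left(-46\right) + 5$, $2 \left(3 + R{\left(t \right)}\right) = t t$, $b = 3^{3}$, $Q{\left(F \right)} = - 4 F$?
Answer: $\frac{2}{675} \approx 0.002963$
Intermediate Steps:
$b = 27$
$w{\left(f \right)} = - \frac{2}{3}$ ($w{\left(f \right)} = \frac{f + f}{f - 4 f} = \frac{2 f}{\left(-3\right) f} = 2 f \left(- \frac{1}{3 f}\right) = - \frac{2}{3}$)
$R{\left(t \right)} = -3 + \frac{t^{2}}{2}$ ($R{\left(t \right)} = -3 + \frac{t t}{2} = -3 + \frac{t^{2}}{2}$)
$Y = -225$ ($Y = \left(-3 + \frac{4^{2}}{2}\right) \left(-46\right) + 5 = \left(-3 + \frac{1}{2} \cdot 16\right) \left(-46\right) + 5 = \left(-3 + 8\right) \left(-46\right) + 5 = 5 \left(-46\right) + 5 = -230 + 5 = -225$)
$\frac{w{\left(b \right)}}{Y} = - \frac{2}{3 \left(-225\right)} = \left(- \frac{2}{3}\right) \left(- \frac{1}{225}\right) = \frac{2}{675}$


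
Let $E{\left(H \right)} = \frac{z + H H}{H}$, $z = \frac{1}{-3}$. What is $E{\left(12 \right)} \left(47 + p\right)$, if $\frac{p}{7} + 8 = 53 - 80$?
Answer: $- \frac{4741}{2} \approx -2370.5$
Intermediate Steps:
$p = -245$ ($p = -56 + 7 \left(53 - 80\right) = -56 + 7 \left(-27\right) = -56 - 189 = -245$)
$z = - \frac{1}{3} \approx -0.33333$
$E{\left(H \right)} = \frac{- \frac{1}{3} + H^{2}}{H}$ ($E{\left(H \right)} = \frac{- \frac{1}{3} + H H}{H} = \frac{- \frac{1}{3} + H^{2}}{H}$)
$E{\left(12 \right)} \left(47 + p\right) = \left(12 - \frac{1}{3 \cdot 12}\right) \left(47 - 245\right) = \left(12 - \frac{1}{36}\right) \left(-198\right) = \frac{431}{36} \left(-198\right) = - \frac{4741}{2}$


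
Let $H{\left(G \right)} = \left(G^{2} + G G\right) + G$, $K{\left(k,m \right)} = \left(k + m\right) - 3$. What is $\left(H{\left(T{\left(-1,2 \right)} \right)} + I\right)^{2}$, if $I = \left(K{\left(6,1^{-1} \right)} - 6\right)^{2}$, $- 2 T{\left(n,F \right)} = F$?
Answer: $25$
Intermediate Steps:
$K{\left(k,m \right)} = -3 + k + m$
$T{\left(n,F \right)} = - \frac{F}{2}$
$I = 4$ ($I = \left(\left(-3 + 6 + 1^{-1}\right) - 6\right)^{2} = \left(\left(-3 + 6 + 1\right) - 6\right)^{2} = \left(4 - 6\right)^{2} = \left(-2\right)^{2} = 4$)
$H{\left(G \right)} = G + 2 G^{2}$ ($H{\left(G \right)} = \left(G^{2} + G^{2}\right) + G = 2 G^{2} + G = G + 2 G^{2}$)
$\left(H{\left(T{\left(-1,2 \right)} \right)} + I\right)^{2} = \left(\left(- \frac{1}{2}\right) 2 \left(1 + 2 \left(\left(- \frac{1}{2}\right) 2\right)\right) + 4\right)^{2} = \left(- (1 + 2 \left(-1\right)) + 4\right)^{2} = \left(- (1 - 2) + 4\right)^{2} = \left(\left(-1\right) \left(-1\right) + 4\right)^{2} = \left(1 + 4\right)^{2} = 5^{2} = 25$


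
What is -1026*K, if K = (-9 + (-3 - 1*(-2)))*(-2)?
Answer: -20520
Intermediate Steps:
K = 20 (K = (-9 + (-3 + 2))*(-2) = (-9 - 1)*(-2) = -10*(-2) = 20)
-1026*K = -1026*20 = -20520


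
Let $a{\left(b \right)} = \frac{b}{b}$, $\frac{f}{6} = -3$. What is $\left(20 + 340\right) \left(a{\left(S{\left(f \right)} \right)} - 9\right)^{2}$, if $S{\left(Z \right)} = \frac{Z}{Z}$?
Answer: $23040$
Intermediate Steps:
$f = -18$ ($f = 6 \left(-3\right) = -18$)
$S{\left(Z \right)} = 1$
$a{\left(b \right)} = 1$
$\left(20 + 340\right) \left(a{\left(S{\left(f \right)} \right)} - 9\right)^{2} = \left(20 + 340\right) \left(1 - 9\right)^{2} = 360 \left(-8\right)^{2} = 360 \cdot 64 = 23040$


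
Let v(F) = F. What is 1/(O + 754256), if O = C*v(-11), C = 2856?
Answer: 1/722840 ≈ 1.3834e-6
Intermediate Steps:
O = -31416 (O = 2856*(-11) = -31416)
1/(O + 754256) = 1/(-31416 + 754256) = 1/722840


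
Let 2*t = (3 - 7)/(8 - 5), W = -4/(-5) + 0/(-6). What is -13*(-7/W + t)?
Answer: 1469/12 ≈ 122.42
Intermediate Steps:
W = ⅘ (W = -4*(-⅕) + 0*(-⅙) = ⅘ + 0 = ⅘ ≈ 0.80000)
t = -⅔ (t = ((3 - 7)/(8 - 5))/2 = (-4/3)/2 = (-4*⅓)/2 = (½)*(-4/3) = -⅔ ≈ -0.66667)
-13*(-7/W + t) = -13*(-7/⅘ - ⅔) = -13*(-7*5/4 - ⅔) = -13*(-35/4 - ⅔) = -13*(-113/12) = 1469/12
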